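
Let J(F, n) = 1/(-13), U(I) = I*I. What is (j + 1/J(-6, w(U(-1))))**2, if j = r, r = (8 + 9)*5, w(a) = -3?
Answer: 5184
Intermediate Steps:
U(I) = I**2
J(F, n) = -1/13
r = 85 (r = 17*5 = 85)
j = 85
(j + 1/J(-6, w(U(-1))))**2 = (85 + 1/(-1/13))**2 = (85 - 13)**2 = 72**2 = 5184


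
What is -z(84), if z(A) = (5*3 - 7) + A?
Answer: -92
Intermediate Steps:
z(A) = 8 + A (z(A) = (15 - 7) + A = 8 + A)
-z(84) = -(8 + 84) = -1*92 = -92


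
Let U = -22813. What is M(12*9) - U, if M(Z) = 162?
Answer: 22975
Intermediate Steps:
M(12*9) - U = 162 - 1*(-22813) = 162 + 22813 = 22975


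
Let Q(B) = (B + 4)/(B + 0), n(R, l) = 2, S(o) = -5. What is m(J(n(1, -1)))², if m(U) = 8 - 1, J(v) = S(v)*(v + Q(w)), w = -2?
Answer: 49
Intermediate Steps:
Q(B) = (4 + B)/B
J(v) = 5 - 5*v (J(v) = -5*(v + (4 - 2)/(-2)) = -5*(v - ½*2) = -5*(v - 1) = -5*(-1 + v) = 5 - 5*v)
m(U) = 7
m(J(n(1, -1)))² = 7² = 49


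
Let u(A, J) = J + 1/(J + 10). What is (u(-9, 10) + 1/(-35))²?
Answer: 1968409/19600 ≈ 100.43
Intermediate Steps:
u(A, J) = J + 1/(10 + J)
(u(-9, 10) + 1/(-35))² = ((1 + 10² + 10*10)/(10 + 10) + 1/(-35))² = ((1 + 100 + 100)/20 - 1/35)² = ((1/20)*201 - 1/35)² = (201/20 - 1/35)² = (1403/140)² = 1968409/19600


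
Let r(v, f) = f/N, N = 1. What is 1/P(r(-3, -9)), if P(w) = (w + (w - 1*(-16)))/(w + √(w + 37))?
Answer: 9/2 - √7 ≈ 1.8542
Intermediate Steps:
r(v, f) = f (r(v, f) = f/1 = f*1 = f)
P(w) = (16 + 2*w)/(w + √(37 + w)) (P(w) = (w + (w + 16))/(w + √(37 + w)) = (w + (16 + w))/(w + √(37 + w)) = (16 + 2*w)/(w + √(37 + w)))
1/P(r(-3, -9)) = 1/(2*(8 - 9)/(-9 + √(37 - 9))) = 1/(2*(-1)/(-9 + √28)) = 1/(2*(-1)/(-9 + 2*√7)) = 1/(-2/(-9 + 2*√7)) = 9/2 - √7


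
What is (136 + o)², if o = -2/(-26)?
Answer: 3129361/169 ≈ 18517.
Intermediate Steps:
o = 1/13 (o = -2*(-1/26) = 1/13 ≈ 0.076923)
(136 + o)² = (136 + 1/13)² = (1769/13)² = 3129361/169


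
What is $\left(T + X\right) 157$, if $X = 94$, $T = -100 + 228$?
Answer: $34854$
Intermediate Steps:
$T = 128$
$\left(T + X\right) 157 = \left(128 + 94\right) 157 = 222 \cdot 157 = 34854$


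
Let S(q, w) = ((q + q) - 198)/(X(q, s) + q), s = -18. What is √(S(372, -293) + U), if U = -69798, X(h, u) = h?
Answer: I*√268300691/62 ≈ 264.19*I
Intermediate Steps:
S(q, w) = (-198 + 2*q)/(2*q) (S(q, w) = ((q + q) - 198)/(q + q) = (2*q - 198)/((2*q)) = (-198 + 2*q)*(1/(2*q)) = (-198 + 2*q)/(2*q))
√(S(372, -293) + U) = √((-99 + 372)/372 - 69798) = √((1/372)*273 - 69798) = √(91/124 - 69798) = √(-8654861/124) = I*√268300691/62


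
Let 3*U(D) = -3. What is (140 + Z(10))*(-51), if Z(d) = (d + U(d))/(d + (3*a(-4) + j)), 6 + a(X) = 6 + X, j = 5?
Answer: -7293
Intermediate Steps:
a(X) = X (a(X) = -6 + (6 + X) = X)
U(D) = -1 (U(D) = (1/3)*(-3) = -1)
Z(d) = (-1 + d)/(-7 + d) (Z(d) = (d - 1)/(d + (3*(-4) + 5)) = (-1 + d)/(d + (-12 + 5)) = (-1 + d)/(d - 7) = (-1 + d)/(-7 + d))
(140 + Z(10))*(-51) = (140 + (-1 + 10)/(-7 + 10))*(-51) = (140 + 9/3)*(-51) = (140 + (1/3)*9)*(-51) = (140 + 3)*(-51) = 143*(-51) = -7293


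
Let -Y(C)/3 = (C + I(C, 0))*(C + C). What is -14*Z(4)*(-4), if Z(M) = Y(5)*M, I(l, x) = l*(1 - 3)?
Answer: 33600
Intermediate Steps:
I(l, x) = -2*l (I(l, x) = l*(-2) = -2*l)
Y(C) = 6*C² (Y(C) = -3*(C - 2*C)*(C + C) = -3*(-C)*2*C = -(-6)*C² = 6*C²)
Z(M) = 150*M (Z(M) = (6*5²)*M = (6*25)*M = 150*M)
-14*Z(4)*(-4) = -2100*4*(-4) = -14*600*(-4) = -8400*(-4) = 33600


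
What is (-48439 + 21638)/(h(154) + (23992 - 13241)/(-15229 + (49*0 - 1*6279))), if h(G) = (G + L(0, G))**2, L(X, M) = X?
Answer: -576435908/510072977 ≈ -1.1301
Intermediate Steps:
h(G) = G**2 (h(G) = (G + 0)**2 = G**2)
(-48439 + 21638)/(h(154) + (23992 - 13241)/(-15229 + (49*0 - 1*6279))) = (-48439 + 21638)/(154**2 + (23992 - 13241)/(-15229 + (49*0 - 1*6279))) = -26801/(23716 + 10751/(-15229 + (0 - 6279))) = -26801/(23716 + 10751/(-15229 - 6279)) = -26801/(23716 + 10751/(-21508)) = -26801/(23716 + 10751*(-1/21508)) = -26801/(23716 - 10751/21508) = -26801/510072977/21508 = -26801*21508/510072977 = -576435908/510072977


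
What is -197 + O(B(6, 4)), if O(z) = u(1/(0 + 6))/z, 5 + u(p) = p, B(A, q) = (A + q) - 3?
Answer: -8303/42 ≈ -197.69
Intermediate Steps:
B(A, q) = -3 + A + q
u(p) = -5 + p
O(z) = -29/(6*z) (O(z) = (-5 + 1/(0 + 6))/z = (-5 + 1/6)/z = (-5 + ⅙)/z = -29/(6*z))
-197 + O(B(6, 4)) = -197 - 29/(6*(-3 + 6 + 4)) = -197 - 29/6/7 = -197 - 29/6*⅐ = -197 - 29/42 = -8303/42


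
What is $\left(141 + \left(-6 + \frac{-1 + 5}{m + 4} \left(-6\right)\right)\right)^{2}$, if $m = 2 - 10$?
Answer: $19881$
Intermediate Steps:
$m = -8$ ($m = 2 - 10 = -8$)
$\left(141 + \left(-6 + \frac{-1 + 5}{m + 4} \left(-6\right)\right)\right)^{2} = \left(141 - \left(6 - \frac{-1 + 5}{-8 + 4} \left(-6\right)\right)\right)^{2} = \left(141 - \left(6 - \frac{4}{-4} \left(-6\right)\right)\right)^{2} = \left(141 - \left(6 - 4 \left(- \frac{1}{4}\right) \left(-6\right)\right)\right)^{2} = \left(141 - 0\right)^{2} = \left(141 + \left(-6 + 6\right)\right)^{2} = \left(141 + 0\right)^{2} = 141^{2} = 19881$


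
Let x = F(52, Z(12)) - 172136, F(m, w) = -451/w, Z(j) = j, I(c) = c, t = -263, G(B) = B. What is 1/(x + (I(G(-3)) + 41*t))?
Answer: -12/2195515 ≈ -5.4657e-6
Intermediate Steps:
x = -2066083/12 (x = -451/12 - 172136 = -2066083/12 ≈ -1.7217e+5)
1/(x + (I(G(-3)) + 41*t)) = 1/(-2066083/12 + (-3 + 41*(-263))) = 1/(-2066083/12 + (-3 - 10783)) = 1/(-2066083/12 - 10786) = 1/(-2195515/12) = -12/2195515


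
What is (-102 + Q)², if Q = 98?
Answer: 16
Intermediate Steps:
(-102 + Q)² = (-102 + 98)² = (-4)² = 16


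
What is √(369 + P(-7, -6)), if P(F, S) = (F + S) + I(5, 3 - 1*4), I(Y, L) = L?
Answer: √355 ≈ 18.841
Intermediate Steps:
P(F, S) = -1 + F + S (P(F, S) = (F + S) + (3 - 1*4) = (F + S) + (3 - 4) = (F + S) - 1 = -1 + F + S)
√(369 + P(-7, -6)) = √(369 + (-1 - 7 - 6)) = √(369 - 14) = √355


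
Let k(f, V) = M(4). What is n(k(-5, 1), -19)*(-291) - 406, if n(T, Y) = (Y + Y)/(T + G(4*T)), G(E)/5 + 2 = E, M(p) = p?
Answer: -9493/37 ≈ -256.57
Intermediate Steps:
k(f, V) = 4
G(E) = -10 + 5*E
n(T, Y) = 2*Y/(-10 + 21*T) (n(T, Y) = (Y + Y)/(T + (-10 + 5*(4*T))) = (2*Y)/(T + (-10 + 20*T)) = (2*Y)/(-10 + 21*T) = 2*Y/(-10 + 21*T))
n(k(-5, 1), -19)*(-291) - 406 = (2*(-19)/(-10 + 21*4))*(-291) - 406 = (2*(-19)/(-10 + 84))*(-291) - 406 = (2*(-19)/74)*(-291) - 406 = (2*(-19)*(1/74))*(-291) - 406 = -19/37*(-291) - 406 = 5529/37 - 406 = -9493/37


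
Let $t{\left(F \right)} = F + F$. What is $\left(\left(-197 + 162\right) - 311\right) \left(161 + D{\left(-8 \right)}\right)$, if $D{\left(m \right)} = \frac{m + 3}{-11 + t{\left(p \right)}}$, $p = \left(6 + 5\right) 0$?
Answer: $- \frac{614496}{11} \approx -55863.0$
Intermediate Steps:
$p = 0$ ($p = 11 \cdot 0 = 0$)
$t{\left(F \right)} = 2 F$
$D{\left(m \right)} = - \frac{3}{11} - \frac{m}{11}$ ($D{\left(m \right)} = \frac{m + 3}{-11 + 2 \cdot 0} = \frac{3 + m}{-11 + 0} = \frac{3 + m}{-11} = \left(3 + m\right) \left(- \frac{1}{11}\right) = - \frac{3}{11} - \frac{m}{11}$)
$\left(\left(-197 + 162\right) - 311\right) \left(161 + D{\left(-8 \right)}\right) = \left(\left(-197 + 162\right) - 311\right) \left(161 - - \frac{5}{11}\right) = \left(-35 - 311\right) \left(161 + \left(- \frac{3}{11} + \frac{8}{11}\right)\right) = - 346 \left(161 + \frac{5}{11}\right) = \left(-346\right) \frac{1776}{11} = - \frac{614496}{11}$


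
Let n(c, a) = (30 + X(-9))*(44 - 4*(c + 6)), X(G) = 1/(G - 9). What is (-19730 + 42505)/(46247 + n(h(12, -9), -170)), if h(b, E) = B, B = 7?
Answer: 204975/414067 ≈ 0.49503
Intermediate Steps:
h(b, E) = 7
X(G) = 1/(-9 + G)
n(c, a) = 5390/9 - 1078*c/9 (n(c, a) = (30 + 1/(-9 - 9))*(44 - 4*(c + 6)) = (30 + 1/(-18))*(44 - 4*(6 + c)) = (30 - 1/18)*(44 + (-24 - 4*c)) = 539*(20 - 4*c)/18 = 5390/9 - 1078*c/9)
(-19730 + 42505)/(46247 + n(h(12, -9), -170)) = (-19730 + 42505)/(46247 + (5390/9 - 1078/9*7)) = 22775/(46247 + (5390/9 - 7546/9)) = 22775/(46247 - 2156/9) = 22775/(414067/9) = 22775*(9/414067) = 204975/414067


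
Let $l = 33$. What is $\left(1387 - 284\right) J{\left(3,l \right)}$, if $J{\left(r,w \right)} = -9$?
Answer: $-9927$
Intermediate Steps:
$\left(1387 - 284\right) J{\left(3,l \right)} = \left(1387 - 284\right) \left(-9\right) = 1103 \left(-9\right) = -9927$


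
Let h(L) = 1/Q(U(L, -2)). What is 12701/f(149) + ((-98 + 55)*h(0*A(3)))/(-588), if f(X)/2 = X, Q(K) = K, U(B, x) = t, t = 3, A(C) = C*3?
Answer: 11208689/262836 ≈ 42.645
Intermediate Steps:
A(C) = 3*C
U(B, x) = 3
f(X) = 2*X
h(L) = ⅓ (h(L) = 1/3 = ⅓)
12701/f(149) + ((-98 + 55)*h(0*A(3)))/(-588) = 12701/((2*149)) + ((-98 + 55)*(⅓))/(-588) = 12701/298 - 43*⅓*(-1/588) = 12701*(1/298) - 43/3*(-1/588) = 12701/298 + 43/1764 = 11208689/262836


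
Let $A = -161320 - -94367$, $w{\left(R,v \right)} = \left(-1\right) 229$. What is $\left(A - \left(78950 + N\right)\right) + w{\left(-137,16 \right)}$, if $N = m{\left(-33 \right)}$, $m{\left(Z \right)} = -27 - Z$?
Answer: $-146138$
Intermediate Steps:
$N = 6$ ($N = -27 - -33 = -27 + 33 = 6$)
$w{\left(R,v \right)} = -229$
$A = -66953$ ($A = -161320 + 94367 = -66953$)
$\left(A - \left(78950 + N\right)\right) + w{\left(-137,16 \right)} = \left(-66953 - 78956\right) - 229 = -145909 - 229 = -146138$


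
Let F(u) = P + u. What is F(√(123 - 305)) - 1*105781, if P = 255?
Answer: -105526 + I*√182 ≈ -1.0553e+5 + 13.491*I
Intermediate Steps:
F(u) = 255 + u
F(√(123 - 305)) - 1*105781 = (255 + √(123 - 305)) - 1*105781 = (255 + √(-182)) - 105781 = (255 + I*√182) - 105781 = -105526 + I*√182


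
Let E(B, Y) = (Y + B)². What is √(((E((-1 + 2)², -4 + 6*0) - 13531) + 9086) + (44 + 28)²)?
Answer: 2*√187 ≈ 27.350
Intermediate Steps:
E(B, Y) = (B + Y)²
√(((E((-1 + 2)², -4 + 6*0) - 13531) + 9086) + (44 + 28)²) = √(((((-1 + 2)² + (-4 + 6*0))² - 13531) + 9086) + (44 + 28)²) = √((((1² + (-4 + 0))² - 13531) + 9086) + 72²) = √((((1 - 4)² - 13531) + 9086) + 5184) = √((((-3)² - 13531) + 9086) + 5184) = √(((9 - 13531) + 9086) + 5184) = √((-13522 + 9086) + 5184) = √(-4436 + 5184) = √748 = 2*√187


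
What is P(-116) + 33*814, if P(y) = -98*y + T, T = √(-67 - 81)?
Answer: 38230 + 2*I*√37 ≈ 38230.0 + 12.166*I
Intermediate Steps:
T = 2*I*√37 (T = √(-148) = 2*I*√37 ≈ 12.166*I)
P(y) = -98*y + 2*I*√37
P(-116) + 33*814 = (-98*(-116) + 2*I*√37) + 33*814 = (11368 + 2*I*√37) + 26862 = 38230 + 2*I*√37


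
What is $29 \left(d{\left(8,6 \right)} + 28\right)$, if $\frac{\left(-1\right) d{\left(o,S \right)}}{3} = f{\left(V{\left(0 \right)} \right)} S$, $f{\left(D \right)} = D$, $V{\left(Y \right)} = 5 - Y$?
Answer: $-1798$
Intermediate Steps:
$d{\left(o,S \right)} = - 15 S$ ($d{\left(o,S \right)} = - 3 \left(5 - 0\right) S = - 3 \left(5 + 0\right) S = - 3 \cdot 5 S = - 15 S$)
$29 \left(d{\left(8,6 \right)} + 28\right) = 29 \left(\left(-15\right) 6 + 28\right) = 29 \left(-90 + 28\right) = 29 \left(-62\right) = -1798$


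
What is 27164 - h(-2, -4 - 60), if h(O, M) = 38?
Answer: 27126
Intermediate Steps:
27164 - h(-2, -4 - 60) = 27164 - 1*38 = 27164 - 38 = 27126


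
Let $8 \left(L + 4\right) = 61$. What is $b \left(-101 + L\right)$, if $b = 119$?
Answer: $- \frac{92701}{8} \approx -11588.0$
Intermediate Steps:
$L = \frac{29}{8}$ ($L = -4 + \frac{1}{8} \cdot 61 = -4 + \frac{61}{8} = \frac{29}{8} \approx 3.625$)
$b \left(-101 + L\right) = 119 \left(-101 + \frac{29}{8}\right) = 119 \left(- \frac{779}{8}\right) = - \frac{92701}{8}$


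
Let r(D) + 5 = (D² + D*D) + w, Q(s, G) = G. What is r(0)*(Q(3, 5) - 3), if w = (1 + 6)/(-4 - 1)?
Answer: -64/5 ≈ -12.800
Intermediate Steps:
w = -7/5 (w = 7/(-5) = 7*(-⅕) = -7/5 ≈ -1.4000)
r(D) = -32/5 + 2*D² (r(D) = -5 + ((D² + D*D) - 7/5) = -5 + ((D² + D²) - 7/5) = -5 + (2*D² - 7/5) = -5 + (-7/5 + 2*D²) = -32/5 + 2*D²)
r(0)*(Q(3, 5) - 3) = (-32/5 + 2*0²)*(5 - 3) = (-32/5 + 2*0)*2 = (-32/5 + 0)*2 = -32/5*2 = -64/5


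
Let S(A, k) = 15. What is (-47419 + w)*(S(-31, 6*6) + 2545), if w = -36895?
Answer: -215843840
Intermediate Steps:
(-47419 + w)*(S(-31, 6*6) + 2545) = (-47419 - 36895)*(15 + 2545) = -84314*2560 = -215843840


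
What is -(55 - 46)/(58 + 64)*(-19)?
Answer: 171/122 ≈ 1.4016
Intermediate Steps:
-(55 - 46)/(58 + 64)*(-19) = -9/122*(-19) = -9*(1/122)*(-19) = -9*(-19)/122 = -1*(-171/122) = 171/122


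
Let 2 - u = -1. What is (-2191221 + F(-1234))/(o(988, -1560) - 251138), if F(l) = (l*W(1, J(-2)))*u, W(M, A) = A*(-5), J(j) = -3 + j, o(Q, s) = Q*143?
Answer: 761257/36618 ≈ 20.789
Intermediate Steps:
o(Q, s) = 143*Q
u = 3 (u = 2 - 1*(-1) = 2 + 1 = 3)
W(M, A) = -5*A
F(l) = 75*l (F(l) = (l*(-5*(-3 - 2)))*3 = (l*(-5*(-5)))*3 = (l*25)*3 = (25*l)*3 = 75*l)
(-2191221 + F(-1234))/(o(988, -1560) - 251138) = (-2191221 + 75*(-1234))/(143*988 - 251138) = (-2191221 - 92550)/(141284 - 251138) = -2283771/(-109854) = -2283771*(-1/109854) = 761257/36618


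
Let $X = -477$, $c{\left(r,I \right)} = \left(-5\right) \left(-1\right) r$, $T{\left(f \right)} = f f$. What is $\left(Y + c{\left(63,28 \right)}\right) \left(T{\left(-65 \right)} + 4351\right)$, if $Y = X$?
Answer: $-1389312$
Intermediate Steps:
$T{\left(f \right)} = f^{2}$
$c{\left(r,I \right)} = 5 r$
$Y = -477$
$\left(Y + c{\left(63,28 \right)}\right) \left(T{\left(-65 \right)} + 4351\right) = \left(-477 + 5 \cdot 63\right) \left(\left(-65\right)^{2} + 4351\right) = \left(-477 + 315\right) \left(4225 + 4351\right) = \left(-162\right) 8576 = -1389312$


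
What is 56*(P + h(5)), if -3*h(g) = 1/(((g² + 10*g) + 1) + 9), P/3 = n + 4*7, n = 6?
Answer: 1456504/255 ≈ 5711.8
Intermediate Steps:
P = 102 (P = 3*(6 + 4*7) = 3*(6 + 28) = 3*34 = 102)
h(g) = -1/(3*(10 + g² + 10*g)) (h(g) = -1/(3*(((g² + 10*g) + 1) + 9)) = -1/(3*((1 + g² + 10*g) + 9)) = -1/(3*(10 + g² + 10*g)))
56*(P + h(5)) = 56*(102 - 1/(30 + 3*5² + 30*5)) = 56*(102 - 1/(30 + 3*25 + 150)) = 56*(102 - 1/(30 + 75 + 150)) = 56*(102 - 1/255) = 56*(26009/255) = 1456504/255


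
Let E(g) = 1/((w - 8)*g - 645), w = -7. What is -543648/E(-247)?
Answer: -1663562880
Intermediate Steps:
E(g) = 1/(-645 - 15*g) (E(g) = 1/((-7 - 8)*g - 645) = 1/(-15*g - 645) = 1/(-645 - 15*g))
-543648/E(-247) = -543648/((-1/(645 + 15*(-247)))) = -543648/((-1/(645 - 3705))) = -543648/((-1/(-3060))) = -543648/((-1*(-1/3060))) = -543648/1/3060 = -543648*3060 = -1663562880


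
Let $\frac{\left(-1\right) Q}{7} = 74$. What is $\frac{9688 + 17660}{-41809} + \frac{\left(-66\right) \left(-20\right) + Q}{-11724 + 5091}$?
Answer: $- \frac{214930102}{277319097} \approx -0.77503$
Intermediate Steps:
$Q = -518$ ($Q = \left(-7\right) 74 = -518$)
$\frac{9688 + 17660}{-41809} + \frac{\left(-66\right) \left(-20\right) + Q}{-11724 + 5091} = \frac{9688 + 17660}{-41809} + \frac{\left(-66\right) \left(-20\right) - 518}{-11724 + 5091} = 27348 \left(- \frac{1}{41809}\right) + \frac{1320 - 518}{-6633} = - \frac{27348}{41809} + 802 \left(- \frac{1}{6633}\right) = - \frac{27348}{41809} - \frac{802}{6633} = - \frac{214930102}{277319097}$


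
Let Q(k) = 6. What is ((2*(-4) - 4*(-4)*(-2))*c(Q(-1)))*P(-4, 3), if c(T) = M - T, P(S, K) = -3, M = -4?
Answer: -1200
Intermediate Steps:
c(T) = -4 - T
((2*(-4) - 4*(-4)*(-2))*c(Q(-1)))*P(-4, 3) = ((2*(-4) - 4*(-4)*(-2))*(-4 - 1*6))*(-3) = ((-8 + 16*(-2))*(-4 - 6))*(-3) = ((-8 - 32)*(-10))*(-3) = -40*(-10)*(-3) = 400*(-3) = -1200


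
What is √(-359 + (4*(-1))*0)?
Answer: I*√359 ≈ 18.947*I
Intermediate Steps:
√(-359 + (4*(-1))*0) = √(-359 - 4*0) = √(-359 + 0) = √(-359) = I*√359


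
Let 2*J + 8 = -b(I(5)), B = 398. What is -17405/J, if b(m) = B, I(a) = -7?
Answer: 17405/203 ≈ 85.739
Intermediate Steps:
b(m) = 398
J = -203 (J = -4 + (-1*398)/2 = -4 + (½)*(-398) = -4 - 199 = -203)
-17405/J = -17405/(-203) = -17405*(-1/203) = 17405/203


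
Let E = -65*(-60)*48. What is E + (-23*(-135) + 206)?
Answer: 190511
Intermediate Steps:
E = 187200 (E = 3900*48 = 187200)
E + (-23*(-135) + 206) = 187200 + (-23*(-135) + 206) = 187200 + (3105 + 206) = 187200 + 3311 = 190511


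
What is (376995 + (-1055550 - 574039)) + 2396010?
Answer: 1143416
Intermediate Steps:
(376995 + (-1055550 - 574039)) + 2396010 = (376995 - 1629589) + 2396010 = -1252594 + 2396010 = 1143416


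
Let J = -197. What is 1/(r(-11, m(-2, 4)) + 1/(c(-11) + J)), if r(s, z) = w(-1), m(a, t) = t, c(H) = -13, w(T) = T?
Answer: -210/211 ≈ -0.99526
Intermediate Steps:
r(s, z) = -1
1/(r(-11, m(-2, 4)) + 1/(c(-11) + J)) = 1/(-1 + 1/(-13 - 197)) = 1/(-1 + 1/(-210)) = 1/(-1 - 1/210) = 1/(-211/210) = -210/211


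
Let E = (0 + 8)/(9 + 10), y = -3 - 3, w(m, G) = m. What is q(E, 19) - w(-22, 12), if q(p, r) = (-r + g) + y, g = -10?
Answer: -13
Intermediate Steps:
y = -6
E = 8/19 ≈ 0.42105
q(p, r) = -16 - r (q(p, r) = (-r - 10) - 6 = (-10 - r) - 6 = -16 - r)
q(E, 19) - w(-22, 12) = (-16 - 1*19) - 1*(-22) = (-16 - 19) + 22 = -35 + 22 = -13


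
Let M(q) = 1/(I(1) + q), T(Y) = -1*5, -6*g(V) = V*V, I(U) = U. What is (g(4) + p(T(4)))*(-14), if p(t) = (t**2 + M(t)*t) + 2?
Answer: -2149/6 ≈ -358.17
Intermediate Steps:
g(V) = -V**2/6 (g(V) = -V*V/6 = -V**2/6)
T(Y) = -5
M(q) = 1/(1 + q)
p(t) = 2 + t**2 + t/(1 + t) (p(t) = (t**2 + t/(1 + t)) + 2 = 2 + t**2 + t/(1 + t))
(g(4) + p(T(4)))*(-14) = (-1/6*4**2 + (-5 + (1 - 5)*(2 + (-5)**2))/(1 - 5))*(-14) = (-1/6*16 + (-5 - 4*(2 + 25))/(-4))*(-14) = (-8/3 - (-5 - 4*27)/4)*(-14) = (-8/3 - (-5 - 108)/4)*(-14) = (-8/3 - 1/4*(-113))*(-14) = (-8/3 + 113/4)*(-14) = (307/12)*(-14) = -2149/6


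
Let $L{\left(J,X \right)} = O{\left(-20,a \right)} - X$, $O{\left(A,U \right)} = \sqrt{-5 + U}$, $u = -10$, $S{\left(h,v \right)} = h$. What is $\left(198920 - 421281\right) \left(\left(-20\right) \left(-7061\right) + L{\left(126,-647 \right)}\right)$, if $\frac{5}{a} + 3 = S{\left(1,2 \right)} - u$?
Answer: $-31545687987 - \frac{222361 i \sqrt{70}}{4} \approx -3.1546 \cdot 10^{10} - 4.651 \cdot 10^{5} i$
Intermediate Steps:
$a = \frac{5}{8}$ ($a = \frac{5}{-3 + \left(1 - -10\right)} = \frac{5}{-3 + \left(1 + 10\right)} = \frac{5}{-3 + 11} = \frac{5}{8} \approx 0.625$)
$L{\left(J,X \right)} = - X + \frac{i \sqrt{70}}{4}$ ($L{\left(J,X \right)} = \sqrt{-5 + \frac{5}{8}} - X = \sqrt{- \frac{35}{8}} - X = \frac{i \sqrt{70}}{4} - X = - X + \frac{i \sqrt{70}}{4}$)
$\left(198920 - 421281\right) \left(\left(-20\right) \left(-7061\right) + L{\left(126,-647 \right)}\right) = \left(198920 - 421281\right) \left(\left(-20\right) \left(-7061\right) + \left(\left(-1\right) \left(-647\right) + \frac{i \sqrt{70}}{4}\right)\right) = - 222361 \left(141220 + \left(647 + \frac{i \sqrt{70}}{4}\right)\right) = - 222361 \left(141867 + \frac{i \sqrt{70}}{4}\right) = -31545687987 - \frac{222361 i \sqrt{70}}{4}$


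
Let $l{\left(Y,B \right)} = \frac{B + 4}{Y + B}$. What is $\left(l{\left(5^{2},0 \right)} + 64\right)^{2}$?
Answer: $\frac{2572816}{625} \approx 4116.5$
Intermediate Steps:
$l{\left(Y,B \right)} = \frac{4 + B}{B + Y}$
$\left(l{\left(5^{2},0 \right)} + 64\right)^{2} = \left(\frac{4 + 0}{0 + 5^{2}} + 64\right)^{2} = \left(\frac{1}{0 + 25} \cdot 4 + 64\right)^{2} = \left(\frac{1}{25} \cdot 4 + 64\right)^{2} = \left(\frac{4}{25} + 64\right)^{2} = \left(\frac{1604}{25}\right)^{2} = \frac{2572816}{625}$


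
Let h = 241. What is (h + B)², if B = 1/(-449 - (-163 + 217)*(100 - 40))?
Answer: 790406346304/13608721 ≈ 58081.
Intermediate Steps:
B = -1/3689 (B = 1/(-449 - 54*60) = 1/(-449 - 1*3240) = 1/(-449 - 3240) = 1/(-3689) = -1/3689 ≈ -0.00027108)
(h + B)² = (241 - 1/3689)² = (889048/3689)² = 790406346304/13608721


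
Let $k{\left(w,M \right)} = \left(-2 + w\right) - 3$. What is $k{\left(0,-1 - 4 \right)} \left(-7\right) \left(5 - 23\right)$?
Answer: $-630$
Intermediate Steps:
$k{\left(w,M \right)} = -5 + w$
$k{\left(0,-1 - 4 \right)} \left(-7\right) \left(5 - 23\right) = \left(-5 + 0\right) \left(-7\right) \left(5 - 23\right) = \left(-5\right) \left(-7\right) \left(-18\right) = 35 \left(-18\right) = -630$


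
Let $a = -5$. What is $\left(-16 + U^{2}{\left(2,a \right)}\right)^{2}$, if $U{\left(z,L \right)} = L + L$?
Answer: $7056$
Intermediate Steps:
$U{\left(z,L \right)} = 2 L$
$\left(-16 + U^{2}{\left(2,a \right)}\right)^{2} = \left(-16 + \left(2 \left(-5\right)\right)^{2}\right)^{2} = \left(-16 + \left(-10\right)^{2}\right)^{2} = \left(-16 + 100\right)^{2} = 84^{2} = 7056$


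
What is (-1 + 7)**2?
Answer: 36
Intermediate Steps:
(-1 + 7)**2 = 6**2 = 36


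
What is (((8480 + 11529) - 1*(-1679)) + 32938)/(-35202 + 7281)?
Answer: -54626/27921 ≈ -1.9564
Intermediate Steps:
(((8480 + 11529) - 1*(-1679)) + 32938)/(-35202 + 7281) = ((20009 + 1679) + 32938)/(-27921) = (21688 + 32938)*(-1/27921) = 54626*(-1/27921) = -54626/27921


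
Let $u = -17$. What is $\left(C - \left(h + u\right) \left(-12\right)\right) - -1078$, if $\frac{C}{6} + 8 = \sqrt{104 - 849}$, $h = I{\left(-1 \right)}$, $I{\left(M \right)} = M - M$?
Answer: $826 + 6 i \sqrt{745} \approx 826.0 + 163.77 i$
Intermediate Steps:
$I{\left(M \right)} = 0$
$h = 0$
$C = -48 + 6 i \sqrt{745}$ ($C = -48 + 6 \sqrt{104 - 849} = -48 + 6 \sqrt{-745} = -48 + 6 i \sqrt{745} \approx -48.0 + 163.77 i$)
$\left(C - \left(h + u\right) \left(-12\right)\right) - -1078 = \left(\left(-48 + 6 i \sqrt{745}\right) - \left(0 - 17\right) \left(-12\right)\right) - -1078 = \left(\left(-48 + 6 i \sqrt{745}\right) - \left(-17\right) \left(-12\right)\right) + 1078 = \left(\left(-48 + 6 i \sqrt{745}\right) - 204\right) + 1078 = \left(-252 + 6 i \sqrt{745}\right) + 1078 = 826 + 6 i \sqrt{745}$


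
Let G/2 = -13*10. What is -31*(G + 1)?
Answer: 8029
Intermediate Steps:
G = -260 (G = 2*(-13*10) = 2*(-130) = -260)
-31*(G + 1) = -31*(-260 + 1) = -31*(-259) = 8029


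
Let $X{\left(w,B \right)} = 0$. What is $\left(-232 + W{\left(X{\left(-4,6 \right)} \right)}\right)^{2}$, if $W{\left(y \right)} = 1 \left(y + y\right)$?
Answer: $53824$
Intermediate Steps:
$W{\left(y \right)} = 2 y$ ($W{\left(y \right)} = 1 \cdot 2 y = 2 y$)
$\left(-232 + W{\left(X{\left(-4,6 \right)} \right)}\right)^{2} = \left(-232 + 2 \cdot 0\right)^{2} = \left(-232 + 0\right)^{2} = \left(-232\right)^{2} = 53824$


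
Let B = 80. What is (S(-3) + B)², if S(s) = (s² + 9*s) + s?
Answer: 3481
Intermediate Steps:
S(s) = s² + 10*s
(S(-3) + B)² = (-3*(10 - 3) + 80)² = (-3*7 + 80)² = (-21 + 80)² = 59² = 3481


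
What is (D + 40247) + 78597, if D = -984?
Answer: 117860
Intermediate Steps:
(D + 40247) + 78597 = (-984 + 40247) + 78597 = 39263 + 78597 = 117860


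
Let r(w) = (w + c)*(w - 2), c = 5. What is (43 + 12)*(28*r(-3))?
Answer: -15400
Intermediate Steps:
r(w) = (-2 + w)*(5 + w) (r(w) = (w + 5)*(w - 2) = (5 + w)*(-2 + w) = (-2 + w)*(5 + w))
(43 + 12)*(28*r(-3)) = (43 + 12)*(28*(-10 + (-3)² + 3*(-3))) = 55*(28*(-10 + 9 - 9)) = 55*(28*(-10)) = 55*(-280) = -15400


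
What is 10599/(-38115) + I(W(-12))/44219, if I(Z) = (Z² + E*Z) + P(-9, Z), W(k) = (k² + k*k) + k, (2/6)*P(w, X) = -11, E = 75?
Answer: 153452084/80257485 ≈ 1.9120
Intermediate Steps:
P(w, X) = -33 (P(w, X) = 3*(-11) = -33)
W(k) = k + 2*k² (W(k) = (k² + k²) + k = 2*k² + k = k + 2*k²)
I(Z) = -33 + Z² + 75*Z (I(Z) = (Z² + 75*Z) - 33 = -33 + Z² + 75*Z)
10599/(-38115) + I(W(-12))/44219 = 10599/(-38115) + (-33 + (-12*(1 + 2*(-12)))² + 75*(-12*(1 + 2*(-12))))/44219 = 10599*(-1/38115) + (-33 + (-12*(1 - 24))² + 75*(-12*(1 - 24)))*(1/44219) = -3533/12705 + (-33 + (-12*(-23))² + 75*(-12*(-23)))*(1/44219) = -3533/12705 + (-33 + 276² + 75*276)*(1/44219) = -3533/12705 + (-33 + 76176 + 20700)*(1/44219) = -3533/12705 + 96843*(1/44219) = -3533/12705 + 96843/44219 = 153452084/80257485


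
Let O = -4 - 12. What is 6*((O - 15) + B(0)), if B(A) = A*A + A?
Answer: -186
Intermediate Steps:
B(A) = A + A**2 (B(A) = A**2 + A = A + A**2)
O = -16
6*((O - 15) + B(0)) = 6*((-16 - 15) + 0*(1 + 0)) = 6*(-31 + 0*1) = 6*(-31 + 0) = 6*(-31) = -186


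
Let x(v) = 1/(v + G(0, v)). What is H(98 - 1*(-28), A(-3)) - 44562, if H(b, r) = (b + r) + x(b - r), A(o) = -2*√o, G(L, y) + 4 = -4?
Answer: (-89108*√3 + 5243435*I)/(2*(√3 - 59*I)) ≈ -44436.0 - 3.4644*I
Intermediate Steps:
G(L, y) = -8 (G(L, y) = -4 - 4 = -8)
x(v) = 1/(-8 + v) (x(v) = 1/(v - 8) = 1/(-8 + v))
H(b, r) = b + r + 1/(-8 + b - r) (H(b, r) = (b + r) + 1/(-8 + (b - r)) = (b + r) + 1/(-8 + b - r) = b + r + 1/(-8 + b - r))
H(98 - 1*(-28), A(-3)) - 44562 = (-1 + ((98 - 1*(-28)) - 2*I*√3)*(8 - 2*I*√3 - (98 - 1*(-28))))/(8 - 2*I*√3 - (98 - 1*(-28))) - 44562 = (-1 + ((98 + 28) - 2*I*√3)*(8 - 2*I*√3 - (98 + 28)))/(8 - 2*I*√3 - (98 + 28)) - 44562 = (-1 + (126 - 2*I*√3)*(8 - 2*I*√3 - 1*126))/(8 - 2*I*√3 - 1*126) - 44562 = (-1 + (126 - 2*I*√3)*(8 - 2*I*√3 - 126))/(8 - 2*I*√3 - 126) - 44562 = (-1 + (126 - 2*I*√3)*(-118 - 2*I*√3))/(-118 - 2*I*√3) - 44562 = (-1 + (-118 - 2*I*√3)*(126 - 2*I*√3))/(-118 - 2*I*√3) - 44562 = -44562 + (-1 + (-118 - 2*I*√3)*(126 - 2*I*√3))/(-118 - 2*I*√3)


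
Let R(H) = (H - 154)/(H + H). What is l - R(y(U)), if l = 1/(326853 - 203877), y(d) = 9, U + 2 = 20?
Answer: 990641/122976 ≈ 8.0556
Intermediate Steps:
U = 18 (U = -2 + 20 = 18)
R(H) = (-154 + H)/(2*H) (R(H) = (-154 + H)/((2*H)) = (-154 + H)*(1/(2*H)) = (-154 + H)/(2*H))
l = 1/122976 ≈ 8.1317e-6
l - R(y(U)) = 1/122976 - (-154 + 9)/(2*9) = 1/122976 - (-145)/(2*9) = 1/122976 - 1*(-145/18) = 1/122976 + 145/18 = 990641/122976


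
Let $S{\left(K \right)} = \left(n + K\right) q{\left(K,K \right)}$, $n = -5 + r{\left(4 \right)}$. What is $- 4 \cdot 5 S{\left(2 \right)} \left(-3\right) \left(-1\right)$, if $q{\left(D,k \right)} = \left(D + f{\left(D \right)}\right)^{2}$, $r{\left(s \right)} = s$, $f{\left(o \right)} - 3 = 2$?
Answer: $-2940$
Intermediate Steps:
$f{\left(o \right)} = 5$ ($f{\left(o \right)} = 3 + 2 = 5$)
$q{\left(D,k \right)} = \left(5 + D\right)^{2}$ ($q{\left(D,k \right)} = \left(D + 5\right)^{2} = \left(5 + D\right)^{2}$)
$n = -1$ ($n = -5 + 4 = -1$)
$S{\left(K \right)} = \left(5 + K\right)^{2} \left(-1 + K\right)$ ($S{\left(K \right)} = \left(-1 + K\right) \left(5 + K\right)^{2} = \left(5 + K\right)^{2} \left(-1 + K\right)$)
$- 4 \cdot 5 S{\left(2 \right)} \left(-3\right) \left(-1\right) = - 4 \cdot 5 \left(5 + 2\right)^{2} \left(-1 + 2\right) \left(-3\right) \left(-1\right) = - 4 \cdot 5 \cdot 7^{2} \cdot 1 \left(-3\right) \left(-1\right) = - 4 \cdot 5 \cdot 49 \cdot 1 \left(-3\right) \left(-1\right) = - 4 \cdot 5 \cdot 49 \left(-3\right) \left(-1\right) = - 4 \cdot 245 \left(-3\right) \left(-1\right) = - 4 \left(\left(-735\right) \left(-1\right)\right) = \left(-4\right) 735 = -2940$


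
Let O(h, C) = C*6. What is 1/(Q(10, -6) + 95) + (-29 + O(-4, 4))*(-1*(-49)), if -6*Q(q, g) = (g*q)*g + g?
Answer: -8819/36 ≈ -244.97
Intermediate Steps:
Q(q, g) = -g/6 - q*g²/6 (Q(q, g) = -((g*q)*g + g)/6 = -(q*g² + g)/6 = -(g + q*g²)/6 = -g/6 - q*g²/6)
O(h, C) = 6*C
1/(Q(10, -6) + 95) + (-29 + O(-4, 4))*(-1*(-49)) = 1/(-⅙*(-6)*(1 - 6*10) + 95) + (-29 + 6*4)*(-1*(-49)) = 1/(-⅙*(-6)*(1 - 60) + 95) + (-29 + 24)*49 = 1/(-⅙*(-6)*(-59) + 95) - 5*49 = 1/(-59 + 95) - 245 = 1/36 - 245 = -8819/36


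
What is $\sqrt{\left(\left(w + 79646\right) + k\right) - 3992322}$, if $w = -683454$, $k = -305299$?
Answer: $i \sqrt{4901429} \approx 2213.9 i$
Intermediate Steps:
$\sqrt{\left(\left(w + 79646\right) + k\right) - 3992322} = \sqrt{\left(\left(-683454 + 79646\right) - 305299\right) - 3992322} = \sqrt{\left(-603808 - 305299\right) - 3992322} = \sqrt{-909107 - 3992322} = \sqrt{-4901429} = i \sqrt{4901429}$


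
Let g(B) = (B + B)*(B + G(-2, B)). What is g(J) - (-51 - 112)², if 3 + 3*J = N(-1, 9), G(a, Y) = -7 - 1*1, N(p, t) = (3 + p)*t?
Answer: -26599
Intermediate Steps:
N(p, t) = t*(3 + p)
G(a, Y) = -8 (G(a, Y) = -7 - 1 = -8)
J = 5 (J = -1 + (9*(3 - 1))/3 = -1 + (9*2)/3 = -1 + (⅓)*18 = -1 + 6 = 5)
g(B) = 2*B*(-8 + B) (g(B) = (B + B)*(B - 8) = (2*B)*(-8 + B) = 2*B*(-8 + B))
g(J) - (-51 - 112)² = 2*5*(-8 + 5) - (-51 - 112)² = 2*5*(-3) - 1*(-163)² = -30 - 1*26569 = -30 - 26569 = -26599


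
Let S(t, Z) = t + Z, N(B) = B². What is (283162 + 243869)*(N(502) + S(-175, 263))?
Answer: 132860298852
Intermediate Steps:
S(t, Z) = Z + t
(283162 + 243869)*(N(502) + S(-175, 263)) = (283162 + 243869)*(502² + (263 - 175)) = 527031*(252004 + 88) = 527031*252092 = 132860298852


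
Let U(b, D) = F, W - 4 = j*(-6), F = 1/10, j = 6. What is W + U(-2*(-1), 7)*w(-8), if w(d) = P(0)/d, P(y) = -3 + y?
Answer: -2557/80 ≈ -31.962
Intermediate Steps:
F = ⅒ (F = 1*(⅒) = ⅒ ≈ 0.10000)
W = -32 (W = 4 + 6*(-6) = 4 - 36 = -32)
w(d) = -3/d (w(d) = (-3 + 0)/d = -3/d)
U(b, D) = ⅒
W + U(-2*(-1), 7)*w(-8) = -32 + (-3/(-8))/10 = -32 + (-3*(-⅛))/10 = -32 + (⅒)*(3/8) = -32 + 3/80 = -2557/80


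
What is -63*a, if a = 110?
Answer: -6930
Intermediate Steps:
-63*a = -63*110 = -6930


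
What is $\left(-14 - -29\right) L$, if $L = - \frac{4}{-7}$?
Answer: $\frac{60}{7} \approx 8.5714$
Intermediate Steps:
$L = \frac{4}{7}$ ($L = \left(-4\right) \left(- \frac{1}{7}\right) = \frac{4}{7} \approx 0.57143$)
$\left(-14 - -29\right) L = \left(-14 - -29\right) \frac{4}{7} = \left(-14 + 29\right) \frac{4}{7} = 15 \cdot \frac{4}{7} = \frac{60}{7}$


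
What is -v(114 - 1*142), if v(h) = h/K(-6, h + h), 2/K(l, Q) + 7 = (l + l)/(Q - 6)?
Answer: -2954/31 ≈ -95.290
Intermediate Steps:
K(l, Q) = 2/(-7 + 2*l/(-6 + Q)) (K(l, Q) = 2/(-7 + (l + l)/(Q - 6)) = 2/(-7 + (2*l)/(-6 + Q)) = 2/(-7 + 2*l/(-6 + Q)))
v(h) = h*(30 - 14*h)/(2*(-6 + 2*h)) (v(h) = h/((2*(-6 + (h + h))/(42 - 7*(h + h) + 2*(-6)))) = h/((2*(-6 + 2*h)/(42 - 14*h - 12))) = h/((2*(-6 + 2*h)/(30 - 14*h))) = h*((30 - 14*h)/(2*(-6 + 2*h))) = h*(30 - 14*h)/(2*(-6 + 2*h)))
-v(114 - 1*142) = -(114 - 1*142)*(15 - 7*(114 - 1*142))/(2*(-3 + (114 - 1*142))) = -(114 - 142)*(15 - 7*(114 - 142))/(2*(-3 + (114 - 142))) = -(-28)*(15 - 7*(-28))/(2*(-3 - 28)) = -(-28)*(15 + 196)/(2*(-31)) = -(-28)*(-1)*211/(2*31) = -1*2954/31 = -2954/31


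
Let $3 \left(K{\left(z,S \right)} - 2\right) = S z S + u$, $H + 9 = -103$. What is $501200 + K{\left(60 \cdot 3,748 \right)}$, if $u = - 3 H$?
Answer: $34071554$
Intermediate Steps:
$H = -112$ ($H = -9 - 103 = -112$)
$u = 336$ ($u = \left(-3\right) \left(-112\right) = 336$)
$K{\left(z,S \right)} = 114 + \frac{z S^{2}}{3}$ ($K{\left(z,S \right)} = 2 + \frac{S z S + 336}{3} = 2 + \frac{z S^{2} + 336}{3} = 2 + \frac{336 + z S^{2}}{3} = 2 + \left(112 + \frac{z S^{2}}{3}\right) = 114 + \frac{z S^{2}}{3}$)
$501200 + K{\left(60 \cdot 3,748 \right)} = 501200 + \left(114 + \frac{60 \cdot 3 \cdot 748^{2}}{3}\right) = 501200 + \left(114 + \frac{1}{3} \cdot 180 \cdot 559504\right) = 501200 + \left(114 + 33570240\right) = 501200 + 33570354 = 34071554$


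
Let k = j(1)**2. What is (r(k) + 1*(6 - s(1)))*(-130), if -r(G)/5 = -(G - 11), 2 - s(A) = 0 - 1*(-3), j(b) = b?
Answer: 5590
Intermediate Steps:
s(A) = -1 (s(A) = 2 - (0 - 1*(-3)) = 2 - (0 + 3) = 2 - 1*3 = 2 - 3 = -1)
k = 1 (k = 1**2 = 1)
r(G) = -55 + 5*G (r(G) = -(-5)*(G - 11) = -(-5)*(-11 + G) = -5*(11 - G) = -55 + 5*G)
(r(k) + 1*(6 - s(1)))*(-130) = ((-55 + 5*1) + 1*(6 - 1*(-1)))*(-130) = ((-55 + 5) + 1*(6 + 1))*(-130) = (-50 + 1*7)*(-130) = (-50 + 7)*(-130) = -43*(-130) = 5590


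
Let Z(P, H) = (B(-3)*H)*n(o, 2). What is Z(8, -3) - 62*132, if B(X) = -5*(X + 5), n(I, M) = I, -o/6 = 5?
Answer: -9084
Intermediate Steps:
o = -30 (o = -6*5 = -30)
B(X) = -25 - 5*X (B(X) = -5*(5 + X) = -25 - 5*X)
Z(P, H) = 300*H (Z(P, H) = ((-25 - 5*(-3))*H)*(-30) = ((-25 + 15)*H)*(-30) = -10*H*(-30) = 300*H)
Z(8, -3) - 62*132 = 300*(-3) - 62*132 = -900 - 8184 = -9084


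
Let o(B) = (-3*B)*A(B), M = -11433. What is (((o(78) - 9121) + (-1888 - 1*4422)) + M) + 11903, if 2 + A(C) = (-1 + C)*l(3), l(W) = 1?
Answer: -32511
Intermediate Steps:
A(C) = -3 + C (A(C) = -2 + (-1 + C)*1 = -2 + (-1 + C) = -3 + C)
o(B) = -3*B*(-3 + B) (o(B) = (-3*B)*(-3 + B) = -3*B*(-3 + B))
(((o(78) - 9121) + (-1888 - 1*4422)) + M) + 11903 = (((3*78*(3 - 1*78) - 9121) + (-1888 - 1*4422)) - 11433) + 11903 = (((3*78*(3 - 78) - 9121) + (-1888 - 4422)) - 11433) + 11903 = (((3*78*(-75) - 9121) - 6310) - 11433) + 11903 = (((-17550 - 9121) - 6310) - 11433) + 11903 = ((-26671 - 6310) - 11433) + 11903 = (-32981 - 11433) + 11903 = -44414 + 11903 = -32511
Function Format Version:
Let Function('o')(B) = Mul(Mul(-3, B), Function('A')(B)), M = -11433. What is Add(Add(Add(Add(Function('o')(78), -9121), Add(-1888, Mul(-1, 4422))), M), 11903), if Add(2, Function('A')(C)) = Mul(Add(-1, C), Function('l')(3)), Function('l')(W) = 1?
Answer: -32511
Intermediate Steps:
Function('A')(C) = Add(-3, C) (Function('A')(C) = Add(-2, Mul(Add(-1, C), 1)) = Add(-2, Add(-1, C)) = Add(-3, C))
Function('o')(B) = Mul(-3, B, Add(-3, B)) (Function('o')(B) = Mul(Mul(-3, B), Add(-3, B)) = Mul(-3, B, Add(-3, B)))
Add(Add(Add(Add(Function('o')(78), -9121), Add(-1888, Mul(-1, 4422))), M), 11903) = Add(Add(Add(Add(Mul(3, 78, Add(3, Mul(-1, 78))), -9121), Add(-1888, Mul(-1, 4422))), -11433), 11903) = Add(Add(Add(Add(Mul(3, 78, Add(3, -78)), -9121), Add(-1888, -4422)), -11433), 11903) = Add(Add(Add(Add(Mul(3, 78, -75), -9121), -6310), -11433), 11903) = Add(Add(Add(Add(-17550, -9121), -6310), -11433), 11903) = Add(Add(Add(-26671, -6310), -11433), 11903) = Add(Add(-32981, -11433), 11903) = Add(-44414, 11903) = -32511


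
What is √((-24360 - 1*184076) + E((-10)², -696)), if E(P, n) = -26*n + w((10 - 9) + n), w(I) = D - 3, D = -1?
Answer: 2*I*√47586 ≈ 436.28*I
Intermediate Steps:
w(I) = -4 (w(I) = -1 - 3 = -4)
E(P, n) = -4 - 26*n (E(P, n) = -26*n - 4 = -4 - 26*n)
√((-24360 - 1*184076) + E((-10)², -696)) = √((-24360 - 1*184076) + (-4 - 26*(-696))) = √((-24360 - 184076) + (-4 + 18096)) = √(-208436 + 18092) = √(-190344) = 2*I*√47586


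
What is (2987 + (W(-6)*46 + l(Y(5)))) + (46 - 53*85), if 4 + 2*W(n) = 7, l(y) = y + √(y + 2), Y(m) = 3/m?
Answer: -7012/5 + √65/5 ≈ -1400.8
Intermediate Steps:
l(y) = y + √(2 + y)
W(n) = 3/2 (W(n) = -2 + (½)*7 = -2 + 7/2 = 3/2)
(2987 + (W(-6)*46 + l(Y(5)))) + (46 - 53*85) = (2987 + ((3/2)*46 + (3/5 + √(2 + 3/5)))) + (46 - 53*85) = (2987 + (69 + (3*(⅕) + √(2 + 3*(⅕))))) + (46 - 4505) = (2987 + (69 + (⅗ + √(2 + ⅗)))) - 4459 = (2987 + (69 + (⅗ + √(13/5)))) - 4459 = (2987 + (69 + (⅗ + √65/5))) - 4459 = (2987 + (348/5 + √65/5)) - 4459 = (15283/5 + √65/5) - 4459 = -7012/5 + √65/5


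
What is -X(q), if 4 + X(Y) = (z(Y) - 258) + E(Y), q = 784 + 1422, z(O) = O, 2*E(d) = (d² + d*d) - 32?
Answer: -4868364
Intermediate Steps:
E(d) = -16 + d² (E(d) = ((d² + d*d) - 32)/2 = ((d² + d²) - 32)/2 = (2*d² - 32)/2 = (-32 + 2*d²)/2 = -16 + d²)
q = 2206
X(Y) = -278 + Y + Y² (X(Y) = -4 + ((Y - 258) + (-16 + Y²)) = -4 + ((-258 + Y) + (-16 + Y²)) = -4 + (-274 + Y + Y²) = -278 + Y + Y²)
-X(q) = -(-278 + 2206 + 2206²) = -(-278 + 2206 + 4866436) = -1*4868364 = -4868364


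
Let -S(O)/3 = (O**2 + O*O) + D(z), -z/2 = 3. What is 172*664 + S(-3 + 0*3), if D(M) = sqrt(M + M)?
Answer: 114154 - 6*I*sqrt(3) ≈ 1.1415e+5 - 10.392*I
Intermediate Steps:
z = -6 (z = -2*3 = -6)
D(M) = sqrt(2)*sqrt(M) (D(M) = sqrt(2*M) = sqrt(2)*sqrt(M))
S(O) = -6*O**2 - 6*I*sqrt(3) (S(O) = -3*((O**2 + O*O) + sqrt(2)*sqrt(-6)) = -3*((O**2 + O**2) + sqrt(2)*(I*sqrt(6))) = -3*(2*O**2 + 2*I*sqrt(3)) = -6*O**2 - 6*I*sqrt(3))
172*664 + S(-3 + 0*3) = 172*664 + (-6*(-3 + 0*3)**2 - 6*I*sqrt(3)) = 114208 + (-6*(-3 + 0)**2 - 6*I*sqrt(3)) = 114208 + (-6*(-3)**2 - 6*I*sqrt(3)) = 114208 + (-6*9 - 6*I*sqrt(3)) = 114208 + (-54 - 6*I*sqrt(3)) = 114154 - 6*I*sqrt(3)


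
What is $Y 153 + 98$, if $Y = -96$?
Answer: $-14590$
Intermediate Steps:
$Y 153 + 98 = \left(-96\right) 153 + 98 = -14688 + 98 = -14590$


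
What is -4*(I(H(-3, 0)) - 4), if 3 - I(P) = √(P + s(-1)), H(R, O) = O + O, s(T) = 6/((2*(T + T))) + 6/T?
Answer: 4 + 2*I*√30 ≈ 4.0 + 10.954*I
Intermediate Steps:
s(T) = 15/(2*T) (s(T) = 6/((2*(2*T))) + 6/T = 6/((4*T)) + 6/T = 6*(1/(4*T)) + 6/T = 3/(2*T) + 6/T = 15/(2*T))
H(R, O) = 2*O
I(P) = 3 - √(-15/2 + P) (I(P) = 3 - √(P + (15/2)/(-1)) = 3 - √(P + (15/2)*(-1)) = 3 - √(P - 15/2) = 3 - √(-15/2 + P))
-4*(I(H(-3, 0)) - 4) = -4*((3 - √(-30 + 4*(2*0))/2) - 4) = -4*((3 - √(-30 + 4*0)/2) - 4) = -4*((3 - √(-30 + 0)/2) - 4) = -4*((3 - I*√30/2) - 4) = -4*(-1 - I*√30/2) = 4 + 2*I*√30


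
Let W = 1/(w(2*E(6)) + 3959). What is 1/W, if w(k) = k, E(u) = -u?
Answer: 3947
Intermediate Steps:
W = 1/3947 (W = 1/(2*(-1*6) + 3959) = 1/(2*(-6) + 3959) = 1/(-12 + 3959) = 1/3947 ≈ 0.00025336)
1/W = 1/(1/3947) = 3947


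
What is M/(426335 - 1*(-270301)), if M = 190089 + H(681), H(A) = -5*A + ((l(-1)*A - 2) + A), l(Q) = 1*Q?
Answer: 93341/348318 ≈ 0.26798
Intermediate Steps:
l(Q) = Q
H(A) = -2 - 5*A (H(A) = -5*A + ((-A - 2) + A) = -5*A + ((-2 - A) + A) = -5*A - 2 = -2 - 5*A)
M = 186682 (M = 190089 + (-2 - 5*681) = 190089 + (-2 - 3405) = 190089 - 3407 = 186682)
M/(426335 - 1*(-270301)) = 186682/(426335 - 1*(-270301)) = 186682/(426335 + 270301) = 186682/696636 = 186682*(1/696636) = 93341/348318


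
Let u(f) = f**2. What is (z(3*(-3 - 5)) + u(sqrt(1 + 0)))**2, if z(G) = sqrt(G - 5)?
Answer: (1 + I*sqrt(29))**2 ≈ -28.0 + 10.77*I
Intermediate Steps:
z(G) = sqrt(-5 + G)
(z(3*(-3 - 5)) + u(sqrt(1 + 0)))**2 = (sqrt(-5 + 3*(-3 - 5)) + (sqrt(1 + 0))**2)**2 = (sqrt(-5 + 3*(-8)) + (sqrt(1))**2)**2 = (sqrt(-5 - 24) + 1**2)**2 = (sqrt(-29) + 1)**2 = (I*sqrt(29) + 1)**2 = (1 + I*sqrt(29))**2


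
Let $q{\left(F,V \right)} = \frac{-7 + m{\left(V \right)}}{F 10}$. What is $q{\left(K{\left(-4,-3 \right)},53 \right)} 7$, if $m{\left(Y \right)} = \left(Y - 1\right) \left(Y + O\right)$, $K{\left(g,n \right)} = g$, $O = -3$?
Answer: $- \frac{18151}{40} \approx -453.77$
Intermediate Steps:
$m{\left(Y \right)} = \left(-1 + Y\right) \left(-3 + Y\right)$ ($m{\left(Y \right)} = \left(Y - 1\right) \left(Y - 3\right) = \left(-1 + Y\right) \left(-3 + Y\right)$)
$q{\left(F,V \right)} = \frac{-4 + V^{2} - 4 V}{10 F}$ ($q{\left(F,V \right)} = \frac{-7 + \left(3 + V^{2} - 4 V\right)}{F 10} = \frac{-4 + V^{2} - 4 V}{10 F}$)
$q{\left(K{\left(-4,-3 \right)},53 \right)} 7 = \frac{-4 + 53^{2} - 212}{10 \left(-4\right)} 7 = \frac{1}{10} \left(- \frac{1}{4}\right) \left(-4 + 2809 - 212\right) 7 = \frac{1}{10} \left(- \frac{1}{4}\right) 2593 \cdot 7 = \left(- \frac{2593}{40}\right) 7 = - \frac{18151}{40}$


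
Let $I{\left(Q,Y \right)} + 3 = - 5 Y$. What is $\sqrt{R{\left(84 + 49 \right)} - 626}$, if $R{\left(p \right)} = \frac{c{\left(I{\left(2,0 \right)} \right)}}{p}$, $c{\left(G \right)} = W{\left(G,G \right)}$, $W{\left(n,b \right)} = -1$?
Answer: $\frac{87 i \sqrt{1463}}{133} \approx 25.02 i$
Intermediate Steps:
$I{\left(Q,Y \right)} = -3 - 5 Y$
$c{\left(G \right)} = -1$
$R{\left(p \right)} = - \frac{1}{p}$
$\sqrt{R{\left(84 + 49 \right)} - 626} = \sqrt{- \frac{1}{84 + 49} - 626} = \sqrt{- \frac{1}{133} - 626} = \sqrt{- \frac{83259}{133}} = \frac{87 i \sqrt{1463}}{133}$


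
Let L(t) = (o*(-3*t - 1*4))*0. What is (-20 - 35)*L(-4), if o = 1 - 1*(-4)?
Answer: 0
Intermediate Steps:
o = 5 (o = 1 + 4 = 5)
L(t) = 0 (L(t) = (5*(-3*t - 1*4))*0 = (5*(-3*t - 4))*0 = (5*(-4 - 3*t))*0 = (-20 - 15*t)*0 = 0)
(-20 - 35)*L(-4) = (-20 - 35)*0 = -55*0 = 0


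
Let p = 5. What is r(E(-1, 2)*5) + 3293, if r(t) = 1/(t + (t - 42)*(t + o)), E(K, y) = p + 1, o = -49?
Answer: 849595/258 ≈ 3293.0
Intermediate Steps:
E(K, y) = 6 (E(K, y) = 5 + 1 = 6)
r(t) = 1/(t + (-49 + t)*(-42 + t)) (r(t) = 1/(t + (t - 42)*(t - 49)) = 1/(t + (-42 + t)*(-49 + t)) = 1/(t + (-49 + t)*(-42 + t)))
r(E(-1, 2)*5) + 3293 = 1/(2058 + (6*5)² - 540*5) + 3293 = 1/(2058 + 30² - 90*30) + 3293 = 1/(2058 + 900 - 2700) + 3293 = 1/258 + 3293 = 849595/258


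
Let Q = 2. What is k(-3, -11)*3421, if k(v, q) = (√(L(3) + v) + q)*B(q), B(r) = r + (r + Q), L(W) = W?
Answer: 752620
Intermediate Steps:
B(r) = 2 + 2*r (B(r) = r + (r + 2) = r + (2 + r) = 2 + 2*r)
k(v, q) = (2 + 2*q)*(q + √(3 + v)) (k(v, q) = (√(3 + v) + q)*(2 + 2*q) = (q + √(3 + v))*(2 + 2*q) = (2 + 2*q)*(q + √(3 + v)))
k(-3, -11)*3421 = (2*(1 - 11)*(-11 + √(3 - 3)))*3421 = (2*(-10)*(-11 + √0))*3421 = (2*(-10)*(-11 + 0))*3421 = (2*(-10)*(-11))*3421 = 220*3421 = 752620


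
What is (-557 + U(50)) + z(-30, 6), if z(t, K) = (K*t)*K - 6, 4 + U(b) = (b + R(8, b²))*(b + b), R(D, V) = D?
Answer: 4153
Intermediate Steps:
U(b) = -4 + 2*b*(8 + b) (U(b) = -4 + (b + 8)*(b + b) = -4 + (8 + b)*(2*b) = -4 + 2*b*(8 + b))
z(t, K) = -6 + t*K² (z(t, K) = t*K² - 6 = -6 + t*K²)
(-557 + U(50)) + z(-30, 6) = (-557 + (-4 + 2*50² + 16*50)) + (-6 - 30*6²) = (-557 + (-4 + 2*2500 + 800)) + (-6 - 30*36) = (-557 + (-4 + 5000 + 800)) + (-6 - 1080) = (-557 + 5796) - 1086 = 5239 - 1086 = 4153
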